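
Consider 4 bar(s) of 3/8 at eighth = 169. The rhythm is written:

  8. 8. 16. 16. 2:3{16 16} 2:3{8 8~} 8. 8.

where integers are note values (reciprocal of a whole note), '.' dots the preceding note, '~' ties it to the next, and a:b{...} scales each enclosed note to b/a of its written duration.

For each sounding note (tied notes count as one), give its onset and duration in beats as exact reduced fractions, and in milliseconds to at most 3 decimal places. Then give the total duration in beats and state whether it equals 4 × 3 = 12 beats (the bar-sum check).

1) 0.0ms=0b +532.544ms=3/2b
2) 532.544ms=3/2b +532.544ms=3/2b
3) 1065.089ms=3b +266.272ms=3/4b
4) 1331.361ms=15/4b +266.272ms=3/4b
5) 1597.633ms=9/2b +266.272ms=3/4b
6) 1863.905ms=21/4b +266.272ms=3/4b
7) 2130.178ms=6b +532.544ms=3/2b
8) 2662.722ms=15/2b +1065.089ms=3b
9) 3727.811ms=21/2b +532.544ms=3/2b
Σ=12b of 12 (169bpm 3/8) — PASS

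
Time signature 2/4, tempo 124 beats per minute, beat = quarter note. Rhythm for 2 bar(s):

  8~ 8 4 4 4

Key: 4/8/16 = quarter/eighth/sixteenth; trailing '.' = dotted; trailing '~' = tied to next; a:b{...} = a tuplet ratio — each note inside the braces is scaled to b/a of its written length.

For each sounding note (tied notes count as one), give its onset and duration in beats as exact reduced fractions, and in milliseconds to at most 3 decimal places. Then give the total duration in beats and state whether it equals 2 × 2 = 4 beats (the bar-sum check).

1) 0.0ms=0b +483.871ms=1b
2) 483.871ms=1b +483.871ms=1b
3) 967.742ms=2b +483.871ms=1b
4) 1451.613ms=3b +483.871ms=1b
Σ=4b of 4 (124bpm 2/4) — PASS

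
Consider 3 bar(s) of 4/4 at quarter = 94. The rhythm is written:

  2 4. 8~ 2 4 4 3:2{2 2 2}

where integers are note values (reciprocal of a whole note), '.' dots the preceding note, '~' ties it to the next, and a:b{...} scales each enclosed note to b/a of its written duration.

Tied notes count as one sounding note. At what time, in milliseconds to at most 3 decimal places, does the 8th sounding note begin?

note 8 onset = 32/3b = 6808.511ms

1. 0.0ms @ 0 + 1276.596ms (2)
2. 1276.596ms @ 2 + 957.447ms (3/2)
3. 2234.043ms @ 7/2 + 1595.745ms (5/2)
4. 3829.787ms @ 6 + 638.298ms (1)
5. 4468.085ms @ 7 + 638.298ms (1)
6. 5106.383ms @ 8 + 851.064ms (4/3)
7. 5957.447ms @ 28/3 + 851.064ms (4/3)
8. 6808.511ms @ 32/3 + 851.064ms (4/3)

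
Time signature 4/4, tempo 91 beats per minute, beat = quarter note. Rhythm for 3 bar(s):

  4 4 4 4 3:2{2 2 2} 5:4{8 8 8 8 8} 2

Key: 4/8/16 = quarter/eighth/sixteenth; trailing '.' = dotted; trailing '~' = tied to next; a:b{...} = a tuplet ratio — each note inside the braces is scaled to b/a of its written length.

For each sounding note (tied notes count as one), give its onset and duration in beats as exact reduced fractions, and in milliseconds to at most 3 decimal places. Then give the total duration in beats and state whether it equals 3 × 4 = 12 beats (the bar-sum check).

1) 0.0ms=0b +659.341ms=1b
2) 659.341ms=1b +659.341ms=1b
3) 1318.681ms=2b +659.341ms=1b
4) 1978.022ms=3b +659.341ms=1b
5) 2637.363ms=4b +879.121ms=4/3b
6) 3516.484ms=16/3b +879.121ms=4/3b
7) 4395.604ms=20/3b +879.121ms=4/3b
8) 5274.725ms=8b +263.736ms=2/5b
9) 5538.462ms=42/5b +263.736ms=2/5b
10) 5802.198ms=44/5b +263.736ms=2/5b
11) 6065.934ms=46/5b +263.736ms=2/5b
12) 6329.67ms=48/5b +263.736ms=2/5b
13) 6593.407ms=10b +1318.681ms=2b
Σ=12b of 12 (91bpm 4/4) — PASS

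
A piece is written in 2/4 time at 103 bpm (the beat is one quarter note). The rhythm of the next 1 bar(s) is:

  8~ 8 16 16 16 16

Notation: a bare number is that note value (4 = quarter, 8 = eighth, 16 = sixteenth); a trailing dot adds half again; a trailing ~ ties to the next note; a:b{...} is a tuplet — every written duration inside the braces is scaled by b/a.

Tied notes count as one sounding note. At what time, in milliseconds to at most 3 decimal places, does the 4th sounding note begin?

note 4 onset = 3/2b = 873.786ms

1. 0.0ms @ 0 + 582.524ms (1)
2. 582.524ms @ 1 + 145.631ms (1/4)
3. 728.155ms @ 5/4 + 145.631ms (1/4)
4. 873.786ms @ 3/2 + 145.631ms (1/4)
5. 1019.417ms @ 7/4 + 145.631ms (1/4)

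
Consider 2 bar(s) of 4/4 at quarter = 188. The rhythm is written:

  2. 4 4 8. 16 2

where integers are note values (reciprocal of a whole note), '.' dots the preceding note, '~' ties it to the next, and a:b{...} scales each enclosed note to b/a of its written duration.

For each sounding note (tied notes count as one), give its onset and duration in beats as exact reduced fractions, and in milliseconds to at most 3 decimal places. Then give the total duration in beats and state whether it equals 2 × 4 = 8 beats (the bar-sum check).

1) 0.0ms=0b +957.447ms=3b
2) 957.447ms=3b +319.149ms=1b
3) 1276.596ms=4b +319.149ms=1b
4) 1595.745ms=5b +239.362ms=3/4b
5) 1835.106ms=23/4b +79.787ms=1/4b
6) 1914.894ms=6b +638.298ms=2b
Σ=8b of 8 (188bpm 4/4) — PASS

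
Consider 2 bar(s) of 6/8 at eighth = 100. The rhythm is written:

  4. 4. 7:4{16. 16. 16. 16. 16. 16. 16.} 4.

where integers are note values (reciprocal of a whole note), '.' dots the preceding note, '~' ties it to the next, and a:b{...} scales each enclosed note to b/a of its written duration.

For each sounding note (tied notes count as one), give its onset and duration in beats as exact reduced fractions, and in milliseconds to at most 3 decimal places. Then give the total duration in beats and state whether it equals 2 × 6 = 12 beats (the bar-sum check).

1) 0.0ms=0b +1800.0ms=3b
2) 1800.0ms=3b +1800.0ms=3b
3) 3600.0ms=6b +257.143ms=3/7b
4) 3857.143ms=45/7b +257.143ms=3/7b
5) 4114.286ms=48/7b +257.143ms=3/7b
6) 4371.429ms=51/7b +257.143ms=3/7b
7) 4628.571ms=54/7b +257.143ms=3/7b
8) 4885.714ms=57/7b +257.143ms=3/7b
9) 5142.857ms=60/7b +257.143ms=3/7b
10) 5400.0ms=9b +1800.0ms=3b
Σ=12b of 12 (100bpm 6/8) — PASS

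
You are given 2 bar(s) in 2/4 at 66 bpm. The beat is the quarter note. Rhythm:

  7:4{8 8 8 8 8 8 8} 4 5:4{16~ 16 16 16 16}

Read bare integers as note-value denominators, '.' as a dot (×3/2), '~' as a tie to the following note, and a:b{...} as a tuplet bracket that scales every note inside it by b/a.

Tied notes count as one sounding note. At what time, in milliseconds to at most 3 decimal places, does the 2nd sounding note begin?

1. 0.0ms @ 0 + 259.74ms (2/7)
2. 259.74ms @ 2/7 + 259.74ms (2/7)
3. 519.481ms @ 4/7 + 259.74ms (2/7)
4. 779.221ms @ 6/7 + 259.74ms (2/7)
5. 1038.961ms @ 8/7 + 259.74ms (2/7)
6. 1298.701ms @ 10/7 + 259.74ms (2/7)
7. 1558.442ms @ 12/7 + 259.74ms (2/7)
8. 1818.182ms @ 2 + 909.091ms (1)
9. 2727.273ms @ 3 + 363.636ms (2/5)
10. 3090.909ms @ 17/5 + 181.818ms (1/5)
11. 3272.727ms @ 18/5 + 181.818ms (1/5)
12. 3454.545ms @ 19/5 + 181.818ms (1/5)

note 2 onset = 2/7b = 259.74ms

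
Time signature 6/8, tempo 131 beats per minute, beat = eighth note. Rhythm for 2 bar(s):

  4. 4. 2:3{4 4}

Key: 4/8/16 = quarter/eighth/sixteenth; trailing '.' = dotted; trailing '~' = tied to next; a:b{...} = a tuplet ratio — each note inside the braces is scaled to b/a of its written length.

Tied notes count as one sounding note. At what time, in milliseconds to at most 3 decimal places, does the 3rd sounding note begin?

note 3 onset = 6b = 2748.092ms

1. 0.0ms @ 0 + 1374.046ms (3)
2. 1374.046ms @ 3 + 1374.046ms (3)
3. 2748.092ms @ 6 + 1374.046ms (3)
4. 4122.137ms @ 9 + 1374.046ms (3)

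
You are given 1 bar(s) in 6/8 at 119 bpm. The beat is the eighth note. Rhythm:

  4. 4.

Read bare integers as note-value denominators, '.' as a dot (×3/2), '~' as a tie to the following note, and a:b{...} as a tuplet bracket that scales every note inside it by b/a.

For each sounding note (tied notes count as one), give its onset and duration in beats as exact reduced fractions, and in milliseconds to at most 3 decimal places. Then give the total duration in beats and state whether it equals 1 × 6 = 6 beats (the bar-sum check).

1) 0.0ms=0b +1512.605ms=3b
2) 1512.605ms=3b +1512.605ms=3b
Σ=6b of 6 (119bpm 6/8) — PASS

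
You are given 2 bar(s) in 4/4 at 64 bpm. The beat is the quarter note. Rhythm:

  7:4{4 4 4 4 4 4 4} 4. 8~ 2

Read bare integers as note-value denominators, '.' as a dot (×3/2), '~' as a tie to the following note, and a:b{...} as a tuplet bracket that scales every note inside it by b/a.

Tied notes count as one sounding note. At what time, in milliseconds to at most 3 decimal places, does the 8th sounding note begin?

1. 0.0ms @ 0 + 535.714ms (4/7)
2. 535.714ms @ 4/7 + 535.714ms (4/7)
3. 1071.429ms @ 8/7 + 535.714ms (4/7)
4. 1607.143ms @ 12/7 + 535.714ms (4/7)
5. 2142.857ms @ 16/7 + 535.714ms (4/7)
6. 2678.571ms @ 20/7 + 535.714ms (4/7)
7. 3214.286ms @ 24/7 + 535.714ms (4/7)
8. 3750.0ms @ 4 + 1406.25ms (3/2)
9. 5156.25ms @ 11/2 + 2343.75ms (5/2)

note 8 onset = 4b = 3750.0ms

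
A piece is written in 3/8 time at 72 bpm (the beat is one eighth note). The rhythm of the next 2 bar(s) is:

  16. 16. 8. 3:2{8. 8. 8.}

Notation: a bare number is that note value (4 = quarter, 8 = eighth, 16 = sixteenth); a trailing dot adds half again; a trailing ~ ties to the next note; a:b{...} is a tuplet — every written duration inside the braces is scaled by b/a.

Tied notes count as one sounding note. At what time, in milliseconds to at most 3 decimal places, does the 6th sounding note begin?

1. 0.0ms @ 0 + 625.0ms (3/4)
2. 625.0ms @ 3/4 + 625.0ms (3/4)
3. 1250.0ms @ 3/2 + 1250.0ms (3/2)
4. 2500.0ms @ 3 + 833.333ms (1)
5. 3333.333ms @ 4 + 833.333ms (1)
6. 4166.667ms @ 5 + 833.333ms (1)

note 6 onset = 5b = 4166.667ms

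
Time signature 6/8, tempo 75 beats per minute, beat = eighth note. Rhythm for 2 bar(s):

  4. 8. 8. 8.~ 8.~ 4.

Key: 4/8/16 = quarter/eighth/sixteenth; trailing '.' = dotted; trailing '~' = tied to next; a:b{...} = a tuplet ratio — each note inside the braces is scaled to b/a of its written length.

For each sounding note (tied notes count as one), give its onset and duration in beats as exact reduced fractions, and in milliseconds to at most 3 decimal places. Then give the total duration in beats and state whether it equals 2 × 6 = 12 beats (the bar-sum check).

1) 0.0ms=0b +2400.0ms=3b
2) 2400.0ms=3b +1200.0ms=3/2b
3) 3600.0ms=9/2b +1200.0ms=3/2b
4) 4800.0ms=6b +4800.0ms=6b
Σ=12b of 12 (75bpm 6/8) — PASS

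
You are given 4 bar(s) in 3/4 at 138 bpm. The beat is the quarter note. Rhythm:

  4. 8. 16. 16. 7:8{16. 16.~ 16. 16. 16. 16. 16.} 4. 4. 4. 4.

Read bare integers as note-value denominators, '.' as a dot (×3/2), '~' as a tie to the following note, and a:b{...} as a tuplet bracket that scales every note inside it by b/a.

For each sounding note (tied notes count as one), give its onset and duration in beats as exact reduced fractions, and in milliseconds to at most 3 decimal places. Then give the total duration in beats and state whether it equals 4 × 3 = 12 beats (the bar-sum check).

1) 0.0ms=0b +652.174ms=3/2b
2) 652.174ms=3/2b +326.087ms=3/4b
3) 978.261ms=9/4b +163.043ms=3/8b
4) 1141.304ms=21/8b +163.043ms=3/8b
5) 1304.348ms=3b +186.335ms=3/7b
6) 1490.683ms=24/7b +372.671ms=6/7b
7) 1863.354ms=30/7b +186.335ms=3/7b
8) 2049.689ms=33/7b +186.335ms=3/7b
9) 2236.025ms=36/7b +186.335ms=3/7b
10) 2422.36ms=39/7b +186.335ms=3/7b
11) 2608.696ms=6b +652.174ms=3/2b
12) 3260.87ms=15/2b +652.174ms=3/2b
13) 3913.043ms=9b +652.174ms=3/2b
14) 4565.217ms=21/2b +652.174ms=3/2b
Σ=12b of 12 (138bpm 3/4) — PASS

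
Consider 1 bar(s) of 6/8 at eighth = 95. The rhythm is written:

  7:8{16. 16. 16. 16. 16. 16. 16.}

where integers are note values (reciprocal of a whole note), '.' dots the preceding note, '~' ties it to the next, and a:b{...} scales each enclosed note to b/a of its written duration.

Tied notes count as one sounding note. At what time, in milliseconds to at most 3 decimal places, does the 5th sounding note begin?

note 5 onset = 24/7b = 2165.414ms

1. 0.0ms @ 0 + 541.353ms (6/7)
2. 541.353ms @ 6/7 + 541.353ms (6/7)
3. 1082.707ms @ 12/7 + 541.353ms (6/7)
4. 1624.06ms @ 18/7 + 541.353ms (6/7)
5. 2165.414ms @ 24/7 + 541.353ms (6/7)
6. 2706.767ms @ 30/7 + 541.353ms (6/7)
7. 3248.12ms @ 36/7 + 541.353ms (6/7)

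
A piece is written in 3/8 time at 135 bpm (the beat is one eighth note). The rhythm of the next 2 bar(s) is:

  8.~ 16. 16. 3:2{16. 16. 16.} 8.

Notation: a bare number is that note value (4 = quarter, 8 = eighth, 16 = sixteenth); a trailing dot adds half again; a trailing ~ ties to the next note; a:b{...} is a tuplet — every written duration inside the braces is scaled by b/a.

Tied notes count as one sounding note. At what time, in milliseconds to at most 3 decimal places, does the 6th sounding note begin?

1. 0.0ms @ 0 + 1000.0ms (9/4)
2. 1000.0ms @ 9/4 + 333.333ms (3/4)
3. 1333.333ms @ 3 + 222.222ms (1/2)
4. 1555.556ms @ 7/2 + 222.222ms (1/2)
5. 1777.778ms @ 4 + 222.222ms (1/2)
6. 2000.0ms @ 9/2 + 666.667ms (3/2)

note 6 onset = 9/2b = 2000.0ms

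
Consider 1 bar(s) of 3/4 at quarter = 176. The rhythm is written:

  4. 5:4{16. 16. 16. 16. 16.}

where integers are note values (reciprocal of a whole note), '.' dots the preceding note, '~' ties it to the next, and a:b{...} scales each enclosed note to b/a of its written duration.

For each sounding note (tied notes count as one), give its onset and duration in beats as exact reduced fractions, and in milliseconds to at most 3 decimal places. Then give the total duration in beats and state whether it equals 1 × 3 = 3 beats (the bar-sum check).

1) 0.0ms=0b +511.364ms=3/2b
2) 511.364ms=3/2b +102.273ms=3/10b
3) 613.636ms=9/5b +102.273ms=3/10b
4) 715.909ms=21/10b +102.273ms=3/10b
5) 818.182ms=12/5b +102.273ms=3/10b
6) 920.455ms=27/10b +102.273ms=3/10b
Σ=3b of 3 (176bpm 3/4) — PASS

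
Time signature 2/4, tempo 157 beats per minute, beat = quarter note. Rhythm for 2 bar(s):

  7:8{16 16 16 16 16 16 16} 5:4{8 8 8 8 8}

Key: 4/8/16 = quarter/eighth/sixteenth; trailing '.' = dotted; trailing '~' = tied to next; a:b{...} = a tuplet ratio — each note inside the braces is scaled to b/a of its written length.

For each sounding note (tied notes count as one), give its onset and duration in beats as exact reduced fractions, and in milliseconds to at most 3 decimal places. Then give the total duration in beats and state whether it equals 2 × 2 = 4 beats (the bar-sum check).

1) 0.0ms=0b +109.19ms=2/7b
2) 109.19ms=2/7b +109.19ms=2/7b
3) 218.38ms=4/7b +109.19ms=2/7b
4) 327.571ms=6/7b +109.19ms=2/7b
5) 436.761ms=8/7b +109.19ms=2/7b
6) 545.951ms=10/7b +109.19ms=2/7b
7) 655.141ms=12/7b +109.19ms=2/7b
8) 764.331ms=2b +152.866ms=2/5b
9) 917.197ms=12/5b +152.866ms=2/5b
10) 1070.064ms=14/5b +152.866ms=2/5b
11) 1222.93ms=16/5b +152.866ms=2/5b
12) 1375.796ms=18/5b +152.866ms=2/5b
Σ=4b of 4 (157bpm 2/4) — PASS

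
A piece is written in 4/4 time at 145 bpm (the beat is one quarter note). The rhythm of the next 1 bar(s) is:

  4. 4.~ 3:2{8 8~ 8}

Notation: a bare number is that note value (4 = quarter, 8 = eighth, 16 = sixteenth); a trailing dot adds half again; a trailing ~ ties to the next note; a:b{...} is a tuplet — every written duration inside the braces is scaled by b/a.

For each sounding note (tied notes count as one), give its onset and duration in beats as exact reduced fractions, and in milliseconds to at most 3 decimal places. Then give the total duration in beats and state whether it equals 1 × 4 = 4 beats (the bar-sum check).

1) 0.0ms=0b +620.69ms=3/2b
2) 620.69ms=3/2b +758.621ms=11/6b
3) 1379.31ms=10/3b +275.862ms=2/3b
Σ=4b of 4 (145bpm 4/4) — PASS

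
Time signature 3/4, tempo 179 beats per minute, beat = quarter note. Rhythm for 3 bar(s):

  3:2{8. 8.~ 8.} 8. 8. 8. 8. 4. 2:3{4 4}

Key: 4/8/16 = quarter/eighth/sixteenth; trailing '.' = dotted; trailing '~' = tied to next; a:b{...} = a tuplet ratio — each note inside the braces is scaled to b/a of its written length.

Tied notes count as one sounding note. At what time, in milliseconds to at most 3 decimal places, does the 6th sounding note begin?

note 6 onset = 15/4b = 1256.983ms

1. 0.0ms @ 0 + 167.598ms (1/2)
2. 167.598ms @ 1/2 + 335.196ms (1)
3. 502.793ms @ 3/2 + 251.397ms (3/4)
4. 754.19ms @ 9/4 + 251.397ms (3/4)
5. 1005.587ms @ 3 + 251.397ms (3/4)
6. 1256.983ms @ 15/4 + 251.397ms (3/4)
7. 1508.38ms @ 9/2 + 502.793ms (3/2)
8. 2011.173ms @ 6 + 502.793ms (3/2)
9. 2513.966ms @ 15/2 + 502.793ms (3/2)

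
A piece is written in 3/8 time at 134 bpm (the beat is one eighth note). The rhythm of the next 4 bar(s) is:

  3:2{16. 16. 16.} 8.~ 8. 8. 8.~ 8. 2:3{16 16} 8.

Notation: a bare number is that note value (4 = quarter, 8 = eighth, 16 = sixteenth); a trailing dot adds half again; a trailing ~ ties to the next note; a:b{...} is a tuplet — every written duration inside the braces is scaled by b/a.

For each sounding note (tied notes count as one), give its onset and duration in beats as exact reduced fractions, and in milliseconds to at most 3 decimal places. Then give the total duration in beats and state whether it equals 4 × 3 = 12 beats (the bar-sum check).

1) 0.0ms=0b +223.881ms=1/2b
2) 223.881ms=1/2b +223.881ms=1/2b
3) 447.761ms=1b +223.881ms=1/2b
4) 671.642ms=3/2b +1343.284ms=3b
5) 2014.925ms=9/2b +671.642ms=3/2b
6) 2686.567ms=6b +1343.284ms=3b
7) 4029.851ms=9b +335.821ms=3/4b
8) 4365.672ms=39/4b +335.821ms=3/4b
9) 4701.493ms=21/2b +671.642ms=3/2b
Σ=12b of 12 (134bpm 3/8) — PASS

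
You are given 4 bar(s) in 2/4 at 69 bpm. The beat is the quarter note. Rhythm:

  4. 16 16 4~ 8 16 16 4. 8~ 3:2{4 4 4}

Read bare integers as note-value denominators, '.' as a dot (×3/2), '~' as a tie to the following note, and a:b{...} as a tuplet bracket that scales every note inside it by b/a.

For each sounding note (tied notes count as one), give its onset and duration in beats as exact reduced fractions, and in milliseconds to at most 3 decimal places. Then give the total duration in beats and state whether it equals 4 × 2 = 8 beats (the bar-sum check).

1) 0.0ms=0b +1304.348ms=3/2b
2) 1304.348ms=3/2b +217.391ms=1/4b
3) 1521.739ms=7/4b +217.391ms=1/4b
4) 1739.13ms=2b +1304.348ms=3/2b
5) 3043.478ms=7/2b +217.391ms=1/4b
6) 3260.87ms=15/4b +217.391ms=1/4b
7) 3478.261ms=4b +1304.348ms=3/2b
8) 4782.609ms=11/2b +1014.493ms=7/6b
9) 5797.101ms=20/3b +579.71ms=2/3b
10) 6376.812ms=22/3b +579.71ms=2/3b
Σ=8b of 8 (69bpm 2/4) — PASS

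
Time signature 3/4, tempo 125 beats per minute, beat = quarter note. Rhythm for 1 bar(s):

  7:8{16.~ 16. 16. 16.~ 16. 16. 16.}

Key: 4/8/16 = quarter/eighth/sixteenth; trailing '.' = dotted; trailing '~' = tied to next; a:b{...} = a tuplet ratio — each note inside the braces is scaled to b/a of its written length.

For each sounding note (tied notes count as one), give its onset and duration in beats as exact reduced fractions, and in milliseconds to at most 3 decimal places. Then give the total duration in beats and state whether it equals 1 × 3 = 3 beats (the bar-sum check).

1) 0.0ms=0b +411.429ms=6/7b
2) 411.429ms=6/7b +205.714ms=3/7b
3) 617.143ms=9/7b +411.429ms=6/7b
4) 1028.571ms=15/7b +205.714ms=3/7b
5) 1234.286ms=18/7b +205.714ms=3/7b
Σ=3b of 3 (125bpm 3/4) — PASS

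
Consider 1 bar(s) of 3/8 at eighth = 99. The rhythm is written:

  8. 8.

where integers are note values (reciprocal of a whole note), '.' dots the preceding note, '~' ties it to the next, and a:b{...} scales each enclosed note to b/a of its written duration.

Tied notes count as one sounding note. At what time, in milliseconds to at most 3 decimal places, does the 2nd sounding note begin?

note 2 onset = 3/2b = 909.091ms

1. 0.0ms @ 0 + 909.091ms (3/2)
2. 909.091ms @ 3/2 + 909.091ms (3/2)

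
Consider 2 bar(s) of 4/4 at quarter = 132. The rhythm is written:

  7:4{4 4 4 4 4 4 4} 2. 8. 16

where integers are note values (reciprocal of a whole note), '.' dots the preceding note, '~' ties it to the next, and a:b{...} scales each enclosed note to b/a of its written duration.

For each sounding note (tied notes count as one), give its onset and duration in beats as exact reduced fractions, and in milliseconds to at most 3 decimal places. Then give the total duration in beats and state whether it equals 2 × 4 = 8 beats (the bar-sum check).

1) 0.0ms=0b +259.74ms=4/7b
2) 259.74ms=4/7b +259.74ms=4/7b
3) 519.481ms=8/7b +259.74ms=4/7b
4) 779.221ms=12/7b +259.74ms=4/7b
5) 1038.961ms=16/7b +259.74ms=4/7b
6) 1298.701ms=20/7b +259.74ms=4/7b
7) 1558.442ms=24/7b +259.74ms=4/7b
8) 1818.182ms=4b +1363.636ms=3b
9) 3181.818ms=7b +340.909ms=3/4b
10) 3522.727ms=31/4b +113.636ms=1/4b
Σ=8b of 8 (132bpm 4/4) — PASS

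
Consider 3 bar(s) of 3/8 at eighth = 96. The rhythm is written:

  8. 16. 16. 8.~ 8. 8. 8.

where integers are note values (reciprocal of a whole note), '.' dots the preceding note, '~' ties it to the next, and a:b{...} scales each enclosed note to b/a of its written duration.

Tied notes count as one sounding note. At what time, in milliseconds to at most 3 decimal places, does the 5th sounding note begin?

note 5 onset = 6b = 3750.0ms

1. 0.0ms @ 0 + 937.5ms (3/2)
2. 937.5ms @ 3/2 + 468.75ms (3/4)
3. 1406.25ms @ 9/4 + 468.75ms (3/4)
4. 1875.0ms @ 3 + 1875.0ms (3)
5. 3750.0ms @ 6 + 937.5ms (3/2)
6. 4687.5ms @ 15/2 + 937.5ms (3/2)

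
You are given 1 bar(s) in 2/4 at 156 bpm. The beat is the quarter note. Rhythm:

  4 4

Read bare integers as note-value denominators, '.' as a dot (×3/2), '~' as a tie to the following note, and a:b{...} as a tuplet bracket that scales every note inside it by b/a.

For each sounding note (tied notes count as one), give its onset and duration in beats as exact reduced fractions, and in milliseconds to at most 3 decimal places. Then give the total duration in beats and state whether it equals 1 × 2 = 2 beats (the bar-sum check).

1) 0.0ms=0b +384.615ms=1b
2) 384.615ms=1b +384.615ms=1b
Σ=2b of 2 (156bpm 2/4) — PASS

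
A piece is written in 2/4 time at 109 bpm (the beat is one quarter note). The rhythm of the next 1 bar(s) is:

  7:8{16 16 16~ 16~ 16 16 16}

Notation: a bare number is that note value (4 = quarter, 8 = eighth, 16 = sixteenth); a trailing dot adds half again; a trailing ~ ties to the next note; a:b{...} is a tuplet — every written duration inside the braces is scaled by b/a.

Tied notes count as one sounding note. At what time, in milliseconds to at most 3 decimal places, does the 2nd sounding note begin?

1. 0.0ms @ 0 + 157.274ms (2/7)
2. 157.274ms @ 2/7 + 157.274ms (2/7)
3. 314.548ms @ 4/7 + 471.822ms (6/7)
4. 786.37ms @ 10/7 + 157.274ms (2/7)
5. 943.644ms @ 12/7 + 157.274ms (2/7)

note 2 onset = 2/7b = 157.274ms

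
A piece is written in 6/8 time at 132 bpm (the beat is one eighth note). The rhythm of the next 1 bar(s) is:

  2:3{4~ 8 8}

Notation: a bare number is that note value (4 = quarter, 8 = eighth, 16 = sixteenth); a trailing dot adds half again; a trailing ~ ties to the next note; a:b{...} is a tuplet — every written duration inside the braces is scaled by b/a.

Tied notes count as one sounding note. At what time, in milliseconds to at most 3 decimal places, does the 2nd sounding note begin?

note 2 onset = 9/2b = 2045.455ms

1. 0.0ms @ 0 + 2045.455ms (9/2)
2. 2045.455ms @ 9/2 + 681.818ms (3/2)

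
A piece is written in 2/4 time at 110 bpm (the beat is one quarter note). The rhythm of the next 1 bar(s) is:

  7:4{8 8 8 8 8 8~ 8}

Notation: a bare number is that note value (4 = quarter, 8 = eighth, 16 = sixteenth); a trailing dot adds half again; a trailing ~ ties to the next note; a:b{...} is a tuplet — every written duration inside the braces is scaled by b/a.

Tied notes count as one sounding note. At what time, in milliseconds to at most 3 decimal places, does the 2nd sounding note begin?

1. 0.0ms @ 0 + 155.844ms (2/7)
2. 155.844ms @ 2/7 + 155.844ms (2/7)
3. 311.688ms @ 4/7 + 155.844ms (2/7)
4. 467.532ms @ 6/7 + 155.844ms (2/7)
5. 623.377ms @ 8/7 + 155.844ms (2/7)
6. 779.221ms @ 10/7 + 311.688ms (4/7)

note 2 onset = 2/7b = 155.844ms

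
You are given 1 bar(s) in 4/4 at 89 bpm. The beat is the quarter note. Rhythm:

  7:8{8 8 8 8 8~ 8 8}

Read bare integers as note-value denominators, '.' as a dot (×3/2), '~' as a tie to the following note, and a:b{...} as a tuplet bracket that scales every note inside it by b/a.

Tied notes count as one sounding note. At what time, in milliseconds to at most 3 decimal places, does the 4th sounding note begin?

1. 0.0ms @ 0 + 385.233ms (4/7)
2. 385.233ms @ 4/7 + 385.233ms (4/7)
3. 770.465ms @ 8/7 + 385.233ms (4/7)
4. 1155.698ms @ 12/7 + 385.233ms (4/7)
5. 1540.931ms @ 16/7 + 770.465ms (8/7)
6. 2311.396ms @ 24/7 + 385.233ms (4/7)

note 4 onset = 12/7b = 1155.698ms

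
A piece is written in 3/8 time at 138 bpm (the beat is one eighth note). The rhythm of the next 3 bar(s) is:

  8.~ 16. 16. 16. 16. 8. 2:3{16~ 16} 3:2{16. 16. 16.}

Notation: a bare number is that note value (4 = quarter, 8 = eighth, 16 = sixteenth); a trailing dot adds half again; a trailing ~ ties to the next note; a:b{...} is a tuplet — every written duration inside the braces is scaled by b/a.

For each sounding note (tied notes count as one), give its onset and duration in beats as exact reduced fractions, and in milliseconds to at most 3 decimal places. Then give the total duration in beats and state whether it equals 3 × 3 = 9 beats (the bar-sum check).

1) 0.0ms=0b +978.261ms=9/4b
2) 978.261ms=9/4b +326.087ms=3/4b
3) 1304.348ms=3b +326.087ms=3/4b
4) 1630.435ms=15/4b +326.087ms=3/4b
5) 1956.522ms=9/2b +652.174ms=3/2b
6) 2608.696ms=6b +652.174ms=3/2b
7) 3260.87ms=15/2b +217.391ms=1/2b
8) 3478.261ms=8b +217.391ms=1/2b
9) 3695.652ms=17/2b +217.391ms=1/2b
Σ=9b of 9 (138bpm 3/8) — PASS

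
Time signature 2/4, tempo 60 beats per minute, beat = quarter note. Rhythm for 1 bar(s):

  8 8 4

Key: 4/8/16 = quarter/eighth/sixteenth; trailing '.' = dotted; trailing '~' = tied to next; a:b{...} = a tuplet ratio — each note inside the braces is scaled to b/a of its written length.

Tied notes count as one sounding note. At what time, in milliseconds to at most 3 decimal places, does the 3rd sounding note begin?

1. 0.0ms @ 0 + 500.0ms (1/2)
2. 500.0ms @ 1/2 + 500.0ms (1/2)
3. 1000.0ms @ 1 + 1000.0ms (1)

note 3 onset = 1b = 1000.0ms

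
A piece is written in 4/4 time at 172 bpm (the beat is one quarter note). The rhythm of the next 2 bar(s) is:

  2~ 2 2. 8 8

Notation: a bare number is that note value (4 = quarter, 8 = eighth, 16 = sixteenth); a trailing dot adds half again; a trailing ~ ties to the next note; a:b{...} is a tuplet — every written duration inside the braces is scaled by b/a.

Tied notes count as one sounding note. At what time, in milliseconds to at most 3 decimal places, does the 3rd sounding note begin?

1. 0.0ms @ 0 + 1395.349ms (4)
2. 1395.349ms @ 4 + 1046.512ms (3)
3. 2441.86ms @ 7 + 174.419ms (1/2)
4. 2616.279ms @ 15/2 + 174.419ms (1/2)

note 3 onset = 7b = 2441.86ms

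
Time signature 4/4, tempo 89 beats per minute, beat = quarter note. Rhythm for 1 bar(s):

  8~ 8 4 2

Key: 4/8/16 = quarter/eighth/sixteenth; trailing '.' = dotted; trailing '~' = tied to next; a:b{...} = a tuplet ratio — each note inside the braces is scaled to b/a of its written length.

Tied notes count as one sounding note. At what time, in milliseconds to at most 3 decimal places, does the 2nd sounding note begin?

1. 0.0ms @ 0 + 674.157ms (1)
2. 674.157ms @ 1 + 674.157ms (1)
3. 1348.315ms @ 2 + 1348.315ms (2)

note 2 onset = 1b = 674.157ms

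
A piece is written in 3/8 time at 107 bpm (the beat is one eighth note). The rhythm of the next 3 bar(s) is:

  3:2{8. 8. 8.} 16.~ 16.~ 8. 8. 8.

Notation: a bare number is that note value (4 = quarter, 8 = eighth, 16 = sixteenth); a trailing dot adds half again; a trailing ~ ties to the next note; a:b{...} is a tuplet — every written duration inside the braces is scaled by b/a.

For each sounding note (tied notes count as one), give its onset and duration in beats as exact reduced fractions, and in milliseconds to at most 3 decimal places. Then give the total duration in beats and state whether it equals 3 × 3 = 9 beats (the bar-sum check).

1) 0.0ms=0b +560.748ms=1b
2) 560.748ms=1b +560.748ms=1b
3) 1121.495ms=2b +560.748ms=1b
4) 1682.243ms=3b +1682.243ms=3b
5) 3364.486ms=6b +841.121ms=3/2b
6) 4205.607ms=15/2b +841.121ms=3/2b
Σ=9b of 9 (107bpm 3/8) — PASS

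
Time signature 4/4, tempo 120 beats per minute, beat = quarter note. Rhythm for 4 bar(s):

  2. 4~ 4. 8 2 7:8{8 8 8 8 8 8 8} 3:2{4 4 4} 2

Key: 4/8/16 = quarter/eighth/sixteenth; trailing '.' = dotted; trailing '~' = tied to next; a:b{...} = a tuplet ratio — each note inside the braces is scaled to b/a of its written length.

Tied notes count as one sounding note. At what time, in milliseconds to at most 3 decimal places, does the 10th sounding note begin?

note 10 onset = 76/7b = 5428.571ms

1. 0.0ms @ 0 + 1500.0ms (3)
2. 1500.0ms @ 3 + 1250.0ms (5/2)
3. 2750.0ms @ 11/2 + 250.0ms (1/2)
4. 3000.0ms @ 6 + 1000.0ms (2)
5. 4000.0ms @ 8 + 285.714ms (4/7)
6. 4285.714ms @ 60/7 + 285.714ms (4/7)
7. 4571.429ms @ 64/7 + 285.714ms (4/7)
8. 4857.143ms @ 68/7 + 285.714ms (4/7)
9. 5142.857ms @ 72/7 + 285.714ms (4/7)
10. 5428.571ms @ 76/7 + 285.714ms (4/7)
11. 5714.286ms @ 80/7 + 285.714ms (4/7)
12. 6000.0ms @ 12 + 333.333ms (2/3)
13. 6333.333ms @ 38/3 + 333.333ms (2/3)
14. 6666.667ms @ 40/3 + 333.333ms (2/3)
15. 7000.0ms @ 14 + 1000.0ms (2)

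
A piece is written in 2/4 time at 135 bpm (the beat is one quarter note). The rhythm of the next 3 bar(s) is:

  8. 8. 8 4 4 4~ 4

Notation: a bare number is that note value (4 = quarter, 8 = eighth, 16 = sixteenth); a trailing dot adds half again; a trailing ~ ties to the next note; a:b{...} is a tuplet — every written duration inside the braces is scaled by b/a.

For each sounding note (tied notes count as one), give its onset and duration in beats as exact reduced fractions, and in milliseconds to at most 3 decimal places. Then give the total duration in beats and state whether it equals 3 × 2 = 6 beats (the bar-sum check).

1) 0.0ms=0b +333.333ms=3/4b
2) 333.333ms=3/4b +333.333ms=3/4b
3) 666.667ms=3/2b +222.222ms=1/2b
4) 888.889ms=2b +444.444ms=1b
5) 1333.333ms=3b +444.444ms=1b
6) 1777.778ms=4b +888.889ms=2b
Σ=6b of 6 (135bpm 2/4) — PASS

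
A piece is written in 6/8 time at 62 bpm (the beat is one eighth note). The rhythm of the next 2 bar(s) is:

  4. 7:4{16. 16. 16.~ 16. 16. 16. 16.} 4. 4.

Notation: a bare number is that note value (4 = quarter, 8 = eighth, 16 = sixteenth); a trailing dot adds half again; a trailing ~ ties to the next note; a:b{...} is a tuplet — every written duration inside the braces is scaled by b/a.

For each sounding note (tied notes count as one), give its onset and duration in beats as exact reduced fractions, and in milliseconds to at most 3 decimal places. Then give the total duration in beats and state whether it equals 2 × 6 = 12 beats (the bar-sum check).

1) 0.0ms=0b +2903.226ms=3b
2) 2903.226ms=3b +414.747ms=3/7b
3) 3317.972ms=24/7b +414.747ms=3/7b
4) 3732.719ms=27/7b +829.493ms=6/7b
5) 4562.212ms=33/7b +414.747ms=3/7b
6) 4976.959ms=36/7b +414.747ms=3/7b
7) 5391.705ms=39/7b +414.747ms=3/7b
8) 5806.452ms=6b +2903.226ms=3b
9) 8709.677ms=9b +2903.226ms=3b
Σ=12b of 12 (62bpm 6/8) — PASS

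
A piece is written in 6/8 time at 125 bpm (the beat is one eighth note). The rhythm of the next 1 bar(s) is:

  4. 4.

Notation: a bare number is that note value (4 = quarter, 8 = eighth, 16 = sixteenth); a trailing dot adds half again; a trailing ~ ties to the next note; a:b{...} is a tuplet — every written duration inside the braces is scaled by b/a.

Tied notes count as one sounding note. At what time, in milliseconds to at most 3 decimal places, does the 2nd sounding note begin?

1. 0.0ms @ 0 + 1440.0ms (3)
2. 1440.0ms @ 3 + 1440.0ms (3)

note 2 onset = 3b = 1440.0ms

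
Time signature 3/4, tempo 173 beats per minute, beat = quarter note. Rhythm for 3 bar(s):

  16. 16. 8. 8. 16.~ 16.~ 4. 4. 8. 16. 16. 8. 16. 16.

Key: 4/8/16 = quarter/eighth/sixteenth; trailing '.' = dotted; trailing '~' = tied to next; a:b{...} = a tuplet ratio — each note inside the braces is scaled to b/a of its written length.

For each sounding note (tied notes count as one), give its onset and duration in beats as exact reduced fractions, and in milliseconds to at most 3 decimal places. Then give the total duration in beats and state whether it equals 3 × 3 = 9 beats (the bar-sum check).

1) 0.0ms=0b +130.058ms=3/8b
2) 130.058ms=3/8b +130.058ms=3/8b
3) 260.116ms=3/4b +260.116ms=3/4b
4) 520.231ms=3/2b +260.116ms=3/4b
5) 780.347ms=9/4b +780.347ms=9/4b
6) 1560.694ms=9/2b +520.231ms=3/2b
7) 2080.925ms=6b +260.116ms=3/4b
8) 2341.04ms=27/4b +130.058ms=3/8b
9) 2471.098ms=57/8b +130.058ms=3/8b
10) 2601.156ms=15/2b +260.116ms=3/4b
11) 2861.272ms=33/4b +130.058ms=3/8b
12) 2991.329ms=69/8b +130.058ms=3/8b
Σ=9b of 9 (173bpm 3/4) — PASS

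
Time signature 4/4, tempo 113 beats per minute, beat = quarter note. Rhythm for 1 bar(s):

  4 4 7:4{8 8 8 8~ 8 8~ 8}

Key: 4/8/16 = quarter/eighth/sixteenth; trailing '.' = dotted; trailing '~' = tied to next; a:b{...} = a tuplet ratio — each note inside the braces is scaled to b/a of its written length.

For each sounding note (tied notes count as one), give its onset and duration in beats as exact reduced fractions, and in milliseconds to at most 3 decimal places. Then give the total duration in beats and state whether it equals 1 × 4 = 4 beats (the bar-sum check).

1) 0.0ms=0b +530.973ms=1b
2) 530.973ms=1b +530.973ms=1b
3) 1061.947ms=2b +151.707ms=2/7b
4) 1213.654ms=16/7b +151.707ms=2/7b
5) 1365.36ms=18/7b +151.707ms=2/7b
6) 1517.067ms=20/7b +303.413ms=4/7b
7) 1820.48ms=24/7b +303.413ms=4/7b
Σ=4b of 4 (113bpm 4/4) — PASS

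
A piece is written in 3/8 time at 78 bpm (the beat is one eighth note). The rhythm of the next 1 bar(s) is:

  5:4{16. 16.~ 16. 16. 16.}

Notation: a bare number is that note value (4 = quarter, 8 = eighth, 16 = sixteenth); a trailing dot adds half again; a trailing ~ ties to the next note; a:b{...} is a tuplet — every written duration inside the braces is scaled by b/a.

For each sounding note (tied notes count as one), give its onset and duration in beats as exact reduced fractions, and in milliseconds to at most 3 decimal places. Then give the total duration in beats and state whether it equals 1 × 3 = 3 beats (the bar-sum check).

1) 0.0ms=0b +461.538ms=3/5b
2) 461.538ms=3/5b +923.077ms=6/5b
3) 1384.615ms=9/5b +461.538ms=3/5b
4) 1846.154ms=12/5b +461.538ms=3/5b
Σ=3b of 3 (78bpm 3/8) — PASS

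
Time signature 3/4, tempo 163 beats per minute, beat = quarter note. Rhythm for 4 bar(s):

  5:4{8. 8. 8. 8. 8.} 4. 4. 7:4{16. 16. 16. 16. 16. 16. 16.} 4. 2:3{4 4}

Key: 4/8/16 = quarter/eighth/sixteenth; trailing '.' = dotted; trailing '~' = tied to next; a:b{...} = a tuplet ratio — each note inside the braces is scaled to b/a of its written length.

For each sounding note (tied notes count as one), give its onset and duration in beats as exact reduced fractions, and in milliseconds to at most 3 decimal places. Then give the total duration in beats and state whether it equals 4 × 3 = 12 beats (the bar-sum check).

1) 0.0ms=0b +220.859ms=3/5b
2) 220.859ms=3/5b +220.859ms=3/5b
3) 441.718ms=6/5b +220.859ms=3/5b
4) 662.577ms=9/5b +220.859ms=3/5b
5) 883.436ms=12/5b +220.859ms=3/5b
6) 1104.294ms=3b +552.147ms=3/2b
7) 1656.442ms=9/2b +552.147ms=3/2b
8) 2208.589ms=6b +78.878ms=3/14b
9) 2287.467ms=87/14b +78.878ms=3/14b
10) 2366.345ms=45/7b +78.878ms=3/14b
11) 2445.223ms=93/14b +78.878ms=3/14b
12) 2524.102ms=48/7b +78.878ms=3/14b
13) 2602.98ms=99/14b +78.878ms=3/14b
14) 2681.858ms=51/7b +78.878ms=3/14b
15) 2760.736ms=15/2b +552.147ms=3/2b
16) 3312.883ms=9b +552.147ms=3/2b
17) 3865.031ms=21/2b +552.147ms=3/2b
Σ=12b of 12 (163bpm 3/4) — PASS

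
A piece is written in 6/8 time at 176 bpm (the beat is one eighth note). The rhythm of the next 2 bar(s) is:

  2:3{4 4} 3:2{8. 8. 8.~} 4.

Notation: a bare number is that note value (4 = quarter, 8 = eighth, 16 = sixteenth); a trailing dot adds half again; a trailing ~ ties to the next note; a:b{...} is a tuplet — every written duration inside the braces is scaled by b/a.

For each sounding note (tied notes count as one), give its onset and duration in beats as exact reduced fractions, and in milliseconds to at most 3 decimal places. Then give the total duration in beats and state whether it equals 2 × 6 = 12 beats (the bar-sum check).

1) 0.0ms=0b +1022.727ms=3b
2) 1022.727ms=3b +1022.727ms=3b
3) 2045.455ms=6b +340.909ms=1b
4) 2386.364ms=7b +340.909ms=1b
5) 2727.273ms=8b +1363.636ms=4b
Σ=12b of 12 (176bpm 6/8) — PASS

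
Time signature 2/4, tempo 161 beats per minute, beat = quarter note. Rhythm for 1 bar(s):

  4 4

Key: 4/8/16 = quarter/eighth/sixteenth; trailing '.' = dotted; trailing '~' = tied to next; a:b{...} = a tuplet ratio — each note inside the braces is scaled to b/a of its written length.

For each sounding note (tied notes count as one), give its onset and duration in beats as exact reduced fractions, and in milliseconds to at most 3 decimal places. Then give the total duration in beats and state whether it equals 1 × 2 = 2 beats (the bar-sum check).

1) 0.0ms=0b +372.671ms=1b
2) 372.671ms=1b +372.671ms=1b
Σ=2b of 2 (161bpm 2/4) — PASS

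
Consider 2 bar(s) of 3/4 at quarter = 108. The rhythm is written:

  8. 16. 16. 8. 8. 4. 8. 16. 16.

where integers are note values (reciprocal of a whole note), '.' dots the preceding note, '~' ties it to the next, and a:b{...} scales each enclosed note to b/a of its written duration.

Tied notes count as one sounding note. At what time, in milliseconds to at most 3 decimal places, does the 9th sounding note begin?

1. 0.0ms @ 0 + 416.667ms (3/4)
2. 416.667ms @ 3/4 + 208.333ms (3/8)
3. 625.0ms @ 9/8 + 208.333ms (3/8)
4. 833.333ms @ 3/2 + 416.667ms (3/4)
5. 1250.0ms @ 9/4 + 416.667ms (3/4)
6. 1666.667ms @ 3 + 833.333ms (3/2)
7. 2500.0ms @ 9/2 + 416.667ms (3/4)
8. 2916.667ms @ 21/4 + 208.333ms (3/8)
9. 3125.0ms @ 45/8 + 208.333ms (3/8)

note 9 onset = 45/8b = 3125.0ms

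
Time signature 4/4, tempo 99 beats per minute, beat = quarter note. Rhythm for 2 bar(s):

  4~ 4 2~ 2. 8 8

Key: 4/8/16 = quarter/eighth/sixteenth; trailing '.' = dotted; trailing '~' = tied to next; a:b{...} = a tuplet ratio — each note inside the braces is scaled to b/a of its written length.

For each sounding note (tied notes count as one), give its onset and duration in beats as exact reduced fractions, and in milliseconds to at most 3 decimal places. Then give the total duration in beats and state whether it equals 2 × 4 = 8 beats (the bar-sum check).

1) 0.0ms=0b +1212.121ms=2b
2) 1212.121ms=2b +3030.303ms=5b
3) 4242.424ms=7b +303.03ms=1/2b
4) 4545.455ms=15/2b +303.03ms=1/2b
Σ=8b of 8 (99bpm 4/4) — PASS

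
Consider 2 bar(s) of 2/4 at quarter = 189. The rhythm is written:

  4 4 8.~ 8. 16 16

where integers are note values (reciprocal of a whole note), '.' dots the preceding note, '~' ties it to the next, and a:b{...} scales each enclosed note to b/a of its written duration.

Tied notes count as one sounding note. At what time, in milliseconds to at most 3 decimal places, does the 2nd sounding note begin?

note 2 onset = 1b = 317.46ms

1. 0.0ms @ 0 + 317.46ms (1)
2. 317.46ms @ 1 + 317.46ms (1)
3. 634.921ms @ 2 + 476.19ms (3/2)
4. 1111.111ms @ 7/2 + 79.365ms (1/4)
5. 1190.476ms @ 15/4 + 79.365ms (1/4)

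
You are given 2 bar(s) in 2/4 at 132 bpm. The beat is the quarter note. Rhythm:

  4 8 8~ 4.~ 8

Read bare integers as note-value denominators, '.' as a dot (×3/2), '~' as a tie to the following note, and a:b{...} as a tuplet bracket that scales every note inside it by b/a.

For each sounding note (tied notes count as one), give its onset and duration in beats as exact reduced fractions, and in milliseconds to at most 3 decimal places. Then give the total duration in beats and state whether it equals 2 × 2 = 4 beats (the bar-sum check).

1) 0.0ms=0b +454.545ms=1b
2) 454.545ms=1b +227.273ms=1/2b
3) 681.818ms=3/2b +1136.364ms=5/2b
Σ=4b of 4 (132bpm 2/4) — PASS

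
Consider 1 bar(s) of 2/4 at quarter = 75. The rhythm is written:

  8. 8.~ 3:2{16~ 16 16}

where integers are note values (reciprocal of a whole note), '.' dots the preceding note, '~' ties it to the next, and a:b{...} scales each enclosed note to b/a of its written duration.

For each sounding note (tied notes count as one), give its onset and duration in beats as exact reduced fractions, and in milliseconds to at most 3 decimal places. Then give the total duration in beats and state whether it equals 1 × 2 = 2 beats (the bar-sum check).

1) 0.0ms=0b +600.0ms=3/4b
2) 600.0ms=3/4b +866.667ms=13/12b
3) 1466.667ms=11/6b +133.333ms=1/6b
Σ=2b of 2 (75bpm 2/4) — PASS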